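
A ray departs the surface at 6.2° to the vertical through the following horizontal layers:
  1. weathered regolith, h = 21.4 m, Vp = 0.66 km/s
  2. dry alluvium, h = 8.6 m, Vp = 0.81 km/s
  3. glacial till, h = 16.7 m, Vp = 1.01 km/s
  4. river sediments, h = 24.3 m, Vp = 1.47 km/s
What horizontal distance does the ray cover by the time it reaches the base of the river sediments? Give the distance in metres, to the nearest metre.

12 m

Apply Snell's law at each interface; in layer i the horizontal offset is hᵢ·tan θᵢ.
Layer 1: θ = 6.20°; offset = 21.4·tan 6.20° = 2.325 m.
Layer 2: sin θ = 0.81·sin 6.2°/0.66 = 0.1325, θ = 7.62°; offset = 8.6·tan 7.62° = 1.150 m.
Layer 3: sin θ = 1.01·sin 6.2°/0.66 = 0.1653, θ = 9.51°; offset = 16.7·tan 9.51° = 2.799 m.
Layer 4: sin θ = 1.47·sin 6.2°/0.66 = 0.2405, θ = 13.92°; offset = 24.3·tan 13.92° = 6.022 m.
Total horizontal offset = 12.295 m.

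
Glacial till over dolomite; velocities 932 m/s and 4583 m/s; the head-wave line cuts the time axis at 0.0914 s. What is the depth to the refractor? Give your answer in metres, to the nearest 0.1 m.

43.5 m

h = tᵢ·V₁·V₂ / (2·√(V₂²−V₁²)).
√(V₂²−V₁²) = √(4583² − 932²) = 4487.2 m/s.
h = 0.0914 s × 932 × 4583 / (2 × 4487.2) = 43.50 m.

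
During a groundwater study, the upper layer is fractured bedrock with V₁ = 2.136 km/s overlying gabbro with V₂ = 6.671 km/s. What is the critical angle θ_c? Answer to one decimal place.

18.7°

At critical incidence the refracted ray runs along the interface (θ₂ = 90°), so sin θ_c = V₁/V₂.
θ_c = arcsin(2.136/6.671) = arcsin 0.3202 = 18.67°.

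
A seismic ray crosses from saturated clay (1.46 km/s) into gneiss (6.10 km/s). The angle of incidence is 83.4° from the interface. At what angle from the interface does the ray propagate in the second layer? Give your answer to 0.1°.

61.3°

Convert to the normal: θ₁ = 90° − 83.4° = 6.6°.
sin θ₁/V₁ = sin θ₂/V₂ ⇒ sin θ₂ = 6.10·sin 6.6°/1.46 = 6.10·0.1149/1.46 = 0.4802.
θ₂ = arcsin 0.4802 = 28.70° from the normal.
From the interface: 90° − 28.70° = 61.30°.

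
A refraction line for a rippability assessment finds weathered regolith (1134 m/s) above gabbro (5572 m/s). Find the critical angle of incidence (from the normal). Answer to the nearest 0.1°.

11.7°

Critical incidence: sin θ_c = V₁/V₂ = 1134/5572 = 0.2035.
θ_c = arcsin 0.2035 = 11.74°.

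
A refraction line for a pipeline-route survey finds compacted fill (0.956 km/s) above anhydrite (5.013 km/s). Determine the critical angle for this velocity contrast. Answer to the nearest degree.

11°

Critical incidence: sin θ_c = V₁/V₂ = 0.956/5.013 = 0.1907.
θ_c = arcsin 0.1907 = 10.99°.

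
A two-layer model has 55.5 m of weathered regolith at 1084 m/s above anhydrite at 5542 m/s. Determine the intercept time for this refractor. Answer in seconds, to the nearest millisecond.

0.100 s

tᵢ = 2h·√(V₂²−V₁²)/(V₁V₂).
√(V₂²−V₁²) = √(5542²−1084²) = 5435.0 m/s.
tᵢ = 2·55.5·5435.0/(1084·5542) = 0.10042 s.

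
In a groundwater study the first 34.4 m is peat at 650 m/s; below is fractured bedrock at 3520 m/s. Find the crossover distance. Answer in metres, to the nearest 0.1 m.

θ_c = arcsin(650/3520) = 10.64°, so cos θ_c = 0.9828 and tᵢ = 2h cos θ_c/V₁ = 0.1040 s.
At crossover x/V₁ = x/V₂ + tᵢ ⇒ x = tᵢ/(1/V₁ − 1/V₂) = 0.10403/(1.5385e-03 − 2.8409e-04) = 82.93 m.

82.9 m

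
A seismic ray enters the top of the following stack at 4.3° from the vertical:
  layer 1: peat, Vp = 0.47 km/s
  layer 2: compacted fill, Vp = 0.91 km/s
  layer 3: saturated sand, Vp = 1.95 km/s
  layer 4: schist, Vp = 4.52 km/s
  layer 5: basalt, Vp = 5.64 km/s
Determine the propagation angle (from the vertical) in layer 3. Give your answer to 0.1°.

Ray parameter p = sin 4.3° / 0.47 = 1.5953e-01 s/km.
sin θ_3 = p·V_3 = 1.5953e-01 × 1.95 = 0.3111.
θ_3 = arcsin 0.3111 = 18.12°.

18.1°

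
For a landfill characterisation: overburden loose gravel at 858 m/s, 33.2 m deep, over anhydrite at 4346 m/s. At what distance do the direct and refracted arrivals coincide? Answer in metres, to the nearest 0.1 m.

x_cross = 2h·√((V₂+V₁)/(V₂−V₁)).
(V₂+V₁)/(V₂−V₁) = (4346+858)/(4346−858) = 1.4920; √ = 1.2215.
x_cross = 2·33.2·1.2215 = 81.11 m.

81.1 m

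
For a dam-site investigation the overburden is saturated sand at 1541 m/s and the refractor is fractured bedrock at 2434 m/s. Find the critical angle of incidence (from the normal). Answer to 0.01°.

39.28°

Critical incidence: sin θ_c = V₁/V₂ = 1541/2434 = 0.6331.
θ_c = arcsin 0.6331 = 39.28°.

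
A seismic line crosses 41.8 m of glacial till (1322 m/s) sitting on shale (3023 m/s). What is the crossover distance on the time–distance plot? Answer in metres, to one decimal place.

x_cross = 2h·√((V₂+V₁)/(V₂−V₁)).
(V₂+V₁)/(V₂−V₁) = (3023+1322)/(3023−1322) = 2.5544; √ = 1.5982.
x_cross = 2·41.8·1.5982 = 133.61 m.

133.6 m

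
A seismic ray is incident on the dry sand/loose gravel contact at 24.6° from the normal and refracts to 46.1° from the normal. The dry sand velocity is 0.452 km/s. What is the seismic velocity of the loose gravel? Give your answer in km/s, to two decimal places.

0.78 km/s

Snell's law: sin 24.6°/V₁ = sin 46.1°/V₂.
V₂ = V₁·sin 46.1°/sin 24.6° = 0.452 × 1.7309 = 0.78 km/s.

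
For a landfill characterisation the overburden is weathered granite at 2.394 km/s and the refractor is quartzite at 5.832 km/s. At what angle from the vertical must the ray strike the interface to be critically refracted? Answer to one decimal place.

24.2°

Critical incidence: sin θ_c = V₁/V₂ = 2.394/5.832 = 0.4105.
θ_c = arcsin 0.4105 = 24.24°.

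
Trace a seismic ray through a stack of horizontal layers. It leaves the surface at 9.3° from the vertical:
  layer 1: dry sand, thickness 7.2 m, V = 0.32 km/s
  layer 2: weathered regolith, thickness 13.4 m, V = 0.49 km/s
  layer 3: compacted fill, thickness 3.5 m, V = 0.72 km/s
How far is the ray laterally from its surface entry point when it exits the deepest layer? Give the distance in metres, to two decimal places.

Apply Snell's law at each interface; in layer i the horizontal offset is hᵢ·tan θᵢ.
Layer 1: θ = 9.30°; offset = 7.2·tan 9.30° = 1.1790 m.
Layer 2: sin θ = 0.49·sin 9.3°/0.32 = 0.2475, θ = 14.33°; offset = 13.4·tan 14.33° = 3.4223 m.
Layer 3: sin θ = 0.72·sin 9.3°/0.32 = 0.3636, θ = 21.32°; offset = 3.5·tan 21.32° = 1.3661 m.
Total horizontal offset = 5.9675 m.

5.97 m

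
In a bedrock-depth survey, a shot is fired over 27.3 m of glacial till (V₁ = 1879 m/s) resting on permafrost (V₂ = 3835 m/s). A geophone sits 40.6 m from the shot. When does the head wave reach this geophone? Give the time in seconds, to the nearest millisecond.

0.036 s

θ_c = arcsin(V₁/V₂) = arcsin(1879/3835) = 29.34°, cos θ_c = 0.8717.
Intercept time tᵢ = 2h cos θ_c / V₁ = 2·27.3·0.8717/1879 = 0.02533 s.
t = x/V₂ + tᵢ = 40.6/3835 + 0.02533 = 0.03592 s.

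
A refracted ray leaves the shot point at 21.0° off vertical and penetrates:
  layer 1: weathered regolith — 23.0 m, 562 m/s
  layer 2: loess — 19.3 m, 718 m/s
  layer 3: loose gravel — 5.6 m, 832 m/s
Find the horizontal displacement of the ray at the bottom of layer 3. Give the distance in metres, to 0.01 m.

22.27 m

Apply Snell's law at each interface; in layer i the horizontal offset is hᵢ·tan θᵢ.
Layer 1: θ = 21.00°; offset = 23.0·tan 21.00° = 8.8289 m.
Layer 2: sin θ = 718·sin 21.0°/562 = 0.4578, θ = 27.25°; offset = 19.3·tan 27.25° = 9.9393 m.
Layer 3: sin θ = 832·sin 21.0°/562 = 0.5305, θ = 32.04°; offset = 5.6·tan 32.04° = 3.5049 m.
Summing the layer offsets gives 22.2731 m.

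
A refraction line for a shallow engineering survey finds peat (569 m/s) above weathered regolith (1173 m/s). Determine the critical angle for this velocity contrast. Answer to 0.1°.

Critical incidence: sin θ_c = V₁/V₂ = 569/1173 = 0.4851.
θ_c = arcsin 0.4851 = 29.02°.

29.0°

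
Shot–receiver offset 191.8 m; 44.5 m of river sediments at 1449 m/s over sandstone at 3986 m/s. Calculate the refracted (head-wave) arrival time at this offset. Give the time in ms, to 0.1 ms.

θ_c = arcsin(V₁/V₂) = arcsin(1449/3986) = 21.32°, cos θ_c = 0.9316.
Intercept time tᵢ = 2h cos θ_c / V₁ = 2·44.5·0.9316/1449 = 0.05722 s.
t = x/V₂ + tᵢ = 191.8/3986 + 0.05722 = 0.10534 s.

105.3 ms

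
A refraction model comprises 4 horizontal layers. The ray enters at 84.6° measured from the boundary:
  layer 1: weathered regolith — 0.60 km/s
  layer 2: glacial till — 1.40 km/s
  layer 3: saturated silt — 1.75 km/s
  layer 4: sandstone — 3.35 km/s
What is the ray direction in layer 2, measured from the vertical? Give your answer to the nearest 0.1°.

12.7°

From the normal: θ₁ = 90° − 84.6° = 5.4°.
Snell's law across each interface conserves sin θ / V, so sin θ_2 = V_2·sin θ₁/V₁.
sin θ_2 = 1.40 × sin 5.4° / 0.60 = 0.2196.
θ_2 = arcsin 0.2196 = 12.68°.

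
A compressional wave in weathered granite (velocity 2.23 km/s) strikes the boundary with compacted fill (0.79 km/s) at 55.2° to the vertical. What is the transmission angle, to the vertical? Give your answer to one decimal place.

Snell's law: sin θ₂ = (V₂/V₁)·sin θ₁ = (0.79/2.23)·sin 55.2° = 0.2909.
θ₂ = arcsin 0.2909 = 16.91° from the normal.

16.9°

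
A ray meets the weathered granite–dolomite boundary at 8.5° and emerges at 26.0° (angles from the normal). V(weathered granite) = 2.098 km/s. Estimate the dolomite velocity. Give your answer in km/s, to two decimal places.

6.22 km/s

Snell's law: sin 8.5°/V₁ = sin 26.0°/V₂.
V₂ = V₁·sin 26.0°/sin 8.5° = 2.098 × 2.9658 = 6.22 km/s.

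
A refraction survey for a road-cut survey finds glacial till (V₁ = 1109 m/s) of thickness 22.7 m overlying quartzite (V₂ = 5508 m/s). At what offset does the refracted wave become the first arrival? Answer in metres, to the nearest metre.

θ_c = arcsin(1109/5508) = 11.62°, so cos θ_c = 0.9795 and tᵢ = 2h cos θ_c/V₁ = 0.0401 s.
At crossover x/V₁ = x/V₂ + tᵢ ⇒ x = tᵢ/(1/V₁ − 1/V₂) = 0.04010/(9.0171e-04 − 1.8155e-04) = 55.68 m.

56 m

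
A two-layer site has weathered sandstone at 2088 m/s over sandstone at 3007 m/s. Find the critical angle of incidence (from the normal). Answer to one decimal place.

44.0°

Critical incidence: sin θ_c = V₁/V₂ = 2088/3007 = 0.6944.
θ_c = arcsin 0.6944 = 43.98°.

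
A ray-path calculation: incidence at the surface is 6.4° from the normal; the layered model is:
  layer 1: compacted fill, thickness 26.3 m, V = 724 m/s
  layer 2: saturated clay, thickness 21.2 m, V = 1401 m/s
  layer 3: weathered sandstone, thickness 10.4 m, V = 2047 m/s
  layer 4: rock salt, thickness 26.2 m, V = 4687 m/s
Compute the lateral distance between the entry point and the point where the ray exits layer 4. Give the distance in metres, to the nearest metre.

p = sin θ₁/V₁ = sin 6.4°/724 = 1.5396e-04 s/m is conserved through the stack.
Layer 1: θ = 6.40°; offset = 26.3·tan 6.40° = 2.950 m.
Layer 2: sin θ = p·1401 = 0.2157 → θ = 12.46°; offset = 21.2·tan 12.46° = 4.683 m.
Layer 3: sin θ = p·2047 = 0.3152 → θ = 18.37°; offset = 10.4·tan 18.37° = 3.454 m.
Layer 4: sin θ = p·4687 = 0.7216 → θ = 46.19°; offset = 26.2·tan 46.19° = 27.310 m.
Σ offsets = 38.397 m.

38 m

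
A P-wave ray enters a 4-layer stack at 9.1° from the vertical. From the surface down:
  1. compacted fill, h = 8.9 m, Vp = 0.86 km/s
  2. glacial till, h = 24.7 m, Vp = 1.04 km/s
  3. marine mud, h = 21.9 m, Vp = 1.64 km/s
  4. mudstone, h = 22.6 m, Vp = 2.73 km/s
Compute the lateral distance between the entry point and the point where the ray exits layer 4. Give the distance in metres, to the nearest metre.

26 m

Apply Snell's law at each interface; in layer i the horizontal offset is hᵢ·tan θᵢ.
Layer 1: θ = 9.10°; offset = 8.9·tan 9.10° = 1.426 m.
Layer 2: sin θ = 1.04·sin 9.1°/0.86 = 0.1913, θ = 11.03°; offset = 24.7·tan 11.03° = 4.813 m.
Layer 3: sin θ = 1.64·sin 9.1°/0.86 = 0.3016, θ = 17.55°; offset = 21.9·tan 17.55° = 6.928 m.
Layer 4: sin θ = 2.73·sin 9.1°/0.86 = 0.5021, θ = 30.14°; offset = 22.6·tan 30.14° = 13.120 m.
Summing the layer offsets gives 26.286 m.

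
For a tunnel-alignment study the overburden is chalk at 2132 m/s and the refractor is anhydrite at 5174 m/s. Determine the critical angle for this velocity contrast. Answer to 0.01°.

24.33°

Critical incidence: sin θ_c = V₁/V₂ = 2132/5174 = 0.4121.
θ_c = arcsin 0.4121 = 24.33°.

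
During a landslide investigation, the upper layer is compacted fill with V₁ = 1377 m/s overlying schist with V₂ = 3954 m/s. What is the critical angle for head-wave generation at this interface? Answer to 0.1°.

At critical incidence the refracted ray runs along the interface (θ₂ = 90°), so sin θ_c = V₁/V₂.
θ_c = arcsin(1377/3954) = arcsin 0.3483 = 20.38°.

20.4°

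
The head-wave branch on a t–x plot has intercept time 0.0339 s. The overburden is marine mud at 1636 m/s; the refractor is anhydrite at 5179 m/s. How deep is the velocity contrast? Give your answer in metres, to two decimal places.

θ_c = arcsin(1636/5179) = 18.41°; cos θ_c = 0.9488.
tᵢ = 2h cos θ_c/V₁ ⇒ h = tᵢ·V₁/(2 cos θ_c) = 0.0339·1636/(2·0.9488) = 29.23 m.

29.23 m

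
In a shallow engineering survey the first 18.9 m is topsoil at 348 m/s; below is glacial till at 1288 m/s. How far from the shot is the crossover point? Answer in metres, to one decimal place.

θ_c = arcsin(348/1288) = 15.68°, so cos θ_c = 0.9628 and tᵢ = 2h cos θ_c/V₁ = 0.1046 s.
At crossover x/V₁ = x/V₂ + tᵢ ⇒ x = tᵢ/(1/V₁ − 1/V₂) = 0.10458/(2.8736e-03 − 7.7640e-04) = 49.87 m.

49.9 m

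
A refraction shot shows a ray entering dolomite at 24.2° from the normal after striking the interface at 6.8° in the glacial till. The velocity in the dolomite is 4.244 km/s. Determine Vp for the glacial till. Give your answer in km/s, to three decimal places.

1.226 km/s

Snell's law: sin 6.8°/V₁ = sin 24.2°/V₂.
V₁ = V₂·sin 6.8°/sin 24.2° = 4.244 × 0.2888 = 1.226 km/s.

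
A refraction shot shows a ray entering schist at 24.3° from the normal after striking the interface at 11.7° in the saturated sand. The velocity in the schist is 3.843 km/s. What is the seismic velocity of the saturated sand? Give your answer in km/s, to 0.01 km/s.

1.89 km/s

Snell's law: sin 11.7°/V₁ = sin 24.3°/V₂.
V₁ = V₂·sin 11.7°/sin 24.3° = 3.843 × 0.4928 = 1.89 km/s.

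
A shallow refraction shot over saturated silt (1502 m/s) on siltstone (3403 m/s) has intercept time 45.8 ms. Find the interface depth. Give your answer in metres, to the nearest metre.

θ_c = arcsin(1502/3403) = 26.19°; cos θ_c = 0.8973.
tᵢ = 2h cos θ_c/V₁ ⇒ h = tᵢ·V₁/(2 cos θ_c) = 0.0458·1502/(2·0.8973) = 38.33 m.

38 m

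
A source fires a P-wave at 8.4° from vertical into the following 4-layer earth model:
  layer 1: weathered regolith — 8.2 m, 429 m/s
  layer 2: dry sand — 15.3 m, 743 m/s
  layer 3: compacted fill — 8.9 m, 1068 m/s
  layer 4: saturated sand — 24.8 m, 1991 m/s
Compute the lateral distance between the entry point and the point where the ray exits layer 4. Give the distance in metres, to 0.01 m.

31.56 m

Ray parameter p = sin 8.4° / 429 m/s = 3.4052e-04 s/m.
Layer 1: θ = 8.40°; offset = 8.2·tan 8.40° = 1.2109 m.
Layer 2: sin θ = p·743 = 0.2530 → θ = 14.66°; offset = 15.3·tan 14.66° = 4.0012 m.
Layer 3: sin θ = p·1068 = 0.3637 → θ = 21.33°; offset = 8.9·tan 21.33° = 3.4746 m.
Layer 4: sin θ = p·1991 = 0.6780 → θ = 42.69°; offset = 24.8·tan 42.69° = 22.8733 m.
Total horizontal offset = 31.5599 m.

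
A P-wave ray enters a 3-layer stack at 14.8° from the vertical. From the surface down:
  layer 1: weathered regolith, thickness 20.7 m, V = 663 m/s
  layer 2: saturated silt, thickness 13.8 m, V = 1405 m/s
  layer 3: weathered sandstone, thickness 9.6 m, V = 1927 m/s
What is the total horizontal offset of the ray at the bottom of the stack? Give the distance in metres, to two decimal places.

24.99 m

p = sin θ₁/V₁ = sin 14.8°/663 = 3.8529e-04 s/m is conserved through the stack.
Layer 1: θ = 14.80°; offset = 20.7·tan 14.80° = 5.4692 m.
Layer 2: sin θ = p·1405 = 0.5413 → θ = 32.77°; offset = 13.8·tan 32.77° = 8.8847 m.
Layer 3: sin θ = p·1927 = 0.7424 → θ = 47.94°; offset = 9.6·tan 47.94° = 10.6396 m.
Total horizontal offset = 24.9935 m.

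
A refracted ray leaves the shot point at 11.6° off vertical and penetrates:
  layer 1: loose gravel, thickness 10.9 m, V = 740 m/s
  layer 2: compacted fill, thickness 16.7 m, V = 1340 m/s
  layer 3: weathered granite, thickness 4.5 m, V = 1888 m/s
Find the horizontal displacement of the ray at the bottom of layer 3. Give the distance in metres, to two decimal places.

11.46 m

Apply Snell's law at each interface; in layer i the horizontal offset is hᵢ·tan θᵢ.
Layer 1: θ = 11.60°; offset = 10.9·tan 11.60° = 2.2374 m.
Layer 2: sin θ = 1340·sin 11.6°/740 = 0.3641, θ = 21.35°; offset = 16.7·tan 21.35° = 6.5289 m.
Layer 3: sin θ = 1888·sin 11.6°/740 = 0.5130, θ = 30.87°; offset = 4.5·tan 30.87° = 2.6895 m.
Summing the layer offsets gives 11.4558 m.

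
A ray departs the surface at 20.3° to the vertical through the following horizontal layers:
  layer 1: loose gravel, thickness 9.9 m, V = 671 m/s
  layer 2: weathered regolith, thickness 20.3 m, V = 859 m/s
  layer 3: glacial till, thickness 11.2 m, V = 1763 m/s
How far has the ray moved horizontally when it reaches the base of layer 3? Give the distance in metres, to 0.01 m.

38.55 m

p = sin θ₁/V₁ = sin 20.3°/671 = 5.1704e-04 s/m is conserved through the stack.
Layer 1: θ = 20.30°; offset = 9.9·tan 20.30° = 3.6621 m.
Layer 2: sin θ = p·859 = 0.4441 → θ = 26.37°; offset = 20.3·tan 26.37° = 10.0630 m.
Layer 3: sin θ = p·1763 = 0.9115 → θ = 65.72°; offset = 11.2·tan 65.72° = 24.8283 m.
Σ offsets = 38.5534 m.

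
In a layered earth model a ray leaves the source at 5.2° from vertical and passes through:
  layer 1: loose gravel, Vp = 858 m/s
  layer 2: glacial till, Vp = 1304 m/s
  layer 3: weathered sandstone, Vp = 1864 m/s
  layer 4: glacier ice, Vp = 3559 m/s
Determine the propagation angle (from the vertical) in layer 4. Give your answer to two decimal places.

Snell's law across each interface conserves sin θ / V, so sin θ_4 = V_4·sin θ₁/V₁.
sin θ_4 = 3559 × sin 5.2° / 858 = 0.3759.
θ_4 = arcsin 0.3759 = 22.08°.

22.08°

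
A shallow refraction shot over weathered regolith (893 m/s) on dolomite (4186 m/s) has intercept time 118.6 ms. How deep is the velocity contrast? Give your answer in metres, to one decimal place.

54.2 m

θ_c = arcsin(893/4186) = 12.32°; cos θ_c = 0.9770.
tᵢ = 2h cos θ_c/V₁ ⇒ h = tᵢ·V₁/(2 cos θ_c) = 0.1186·893/(2·0.9770) = 54.20 m.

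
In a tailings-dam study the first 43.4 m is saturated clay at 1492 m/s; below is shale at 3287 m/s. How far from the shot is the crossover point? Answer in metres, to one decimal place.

141.6 m

θ_c = arcsin(1492/3287) = 26.99°, so cos θ_c = 0.8910 and tᵢ = 2h cos θ_c/V₁ = 0.0518 s.
At crossover x/V₁ = x/V₂ + tᵢ ⇒ x = tᵢ/(1/V₁ − 1/V₂) = 0.05184/(6.7024e-04 − 3.0423e-04) = 141.63 m.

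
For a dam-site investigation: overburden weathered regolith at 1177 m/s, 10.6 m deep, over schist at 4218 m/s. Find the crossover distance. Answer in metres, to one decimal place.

28.2 m

x_cross = 2h·√((V₂+V₁)/(V₂−V₁)).
(V₂+V₁)/(V₂−V₁) = (4218+1177)/(4218−1177) = 1.7741; √ = 1.3319.
x_cross = 2·10.6·1.3319 = 28.24 m.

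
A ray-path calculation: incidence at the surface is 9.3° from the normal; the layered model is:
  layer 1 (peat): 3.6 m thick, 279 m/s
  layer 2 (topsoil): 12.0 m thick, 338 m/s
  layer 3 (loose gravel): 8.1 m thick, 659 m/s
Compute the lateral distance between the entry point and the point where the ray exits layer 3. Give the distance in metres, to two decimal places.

Apply Snell's law at each interface; in layer i the horizontal offset is hᵢ·tan θᵢ.
Layer 1: θ = 9.30°; offset = 3.6·tan 9.30° = 0.5895 m.
Layer 2: sin θ = 338·sin 9.3°/279 = 0.1958, θ = 11.29°; offset = 12.0·tan 11.29° = 2.3957 m.
Layer 3: sin θ = 659·sin 9.3°/279 = 0.3817, θ = 22.44°; offset = 8.1·tan 22.44° = 3.3451 m.
Σ offsets = 6.3304 m.

6.33 m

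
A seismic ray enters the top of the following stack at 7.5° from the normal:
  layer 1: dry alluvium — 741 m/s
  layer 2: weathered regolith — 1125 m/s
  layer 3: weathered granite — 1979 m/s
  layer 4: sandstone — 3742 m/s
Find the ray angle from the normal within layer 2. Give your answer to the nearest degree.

11°

Ray parameter p = sin 7.5° / 741 = 1.7615e-04 s/m.
sin θ_2 = p·V_2 = 1.7615e-04 × 1125 = 0.1982.
θ_2 = 11.43° from the vertical.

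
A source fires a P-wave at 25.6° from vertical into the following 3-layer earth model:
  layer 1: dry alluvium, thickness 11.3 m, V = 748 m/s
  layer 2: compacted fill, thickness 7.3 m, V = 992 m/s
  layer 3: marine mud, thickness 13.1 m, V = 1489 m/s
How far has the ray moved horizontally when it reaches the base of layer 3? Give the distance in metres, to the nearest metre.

33 m

Ray parameter p = sin 25.6° / 748 m/s = 5.7765e-04 s/m.
Layer 1: θ = 25.60°; offset = 11.3·tan 25.60° = 5.414 m.
Layer 2: sin θ = p·992 = 0.5730 → θ = 34.96°; offset = 7.3·tan 34.96° = 5.104 m.
Layer 3: sin θ = p·1489 = 0.8601 → θ = 59.33°; offset = 13.1·tan 59.33° = 22.090 m.
Σ offsets = 32.608 m.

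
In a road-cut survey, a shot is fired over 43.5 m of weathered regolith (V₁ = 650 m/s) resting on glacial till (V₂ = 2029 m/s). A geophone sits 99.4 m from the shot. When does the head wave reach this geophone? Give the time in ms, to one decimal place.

θ_c = arcsin(V₁/V₂) = arcsin(650/2029) = 18.68°, cos θ_c = 0.9473.
Intercept time tᵢ = 2h cos θ_c / V₁ = 2·43.5·0.9473/650 = 0.12679 s.
t = x/V₂ + tᵢ = 99.4/2029 + 0.12679 = 0.17578 s.

175.8 ms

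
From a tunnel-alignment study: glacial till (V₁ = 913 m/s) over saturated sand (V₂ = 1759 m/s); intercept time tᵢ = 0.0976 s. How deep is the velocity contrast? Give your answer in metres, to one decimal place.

52.1 m

θ_c = arcsin(913/1759) = 31.27°; cos θ_c = 0.8547.
tᵢ = 2h cos θ_c/V₁ ⇒ h = tᵢ·V₁/(2 cos θ_c) = 0.0976·913/(2·0.8547) = 52.13 m.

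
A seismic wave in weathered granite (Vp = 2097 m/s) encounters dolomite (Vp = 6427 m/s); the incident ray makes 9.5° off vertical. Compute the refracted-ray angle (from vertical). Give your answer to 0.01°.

Snell's law: sin θ₂ = (V₂/V₁)·sin θ₁ = (6427/2097)·sin 9.5° = 0.5058.
θ₂ = sin⁻¹(0.5058) = 30.39° (from vertical).

30.39°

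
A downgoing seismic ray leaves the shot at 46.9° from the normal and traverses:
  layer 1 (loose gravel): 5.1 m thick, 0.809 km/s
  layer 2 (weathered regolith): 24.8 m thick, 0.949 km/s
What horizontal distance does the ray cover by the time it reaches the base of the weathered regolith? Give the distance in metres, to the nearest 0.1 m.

46.6 m

p = sin θ₁/V₁ = sin 46.9°/0.809 = 9.0255e-01 s/km is conserved through the stack.
Layer 1: θ = 46.90°; offset = 5.1·tan 46.90° = 5.450 m.
Layer 2: sin θ = p·0.949 = 0.8565 → θ = 58.93°; offset = 24.8·tan 58.93° = 41.157 m.
Summing the layer offsets gives 46.607 m.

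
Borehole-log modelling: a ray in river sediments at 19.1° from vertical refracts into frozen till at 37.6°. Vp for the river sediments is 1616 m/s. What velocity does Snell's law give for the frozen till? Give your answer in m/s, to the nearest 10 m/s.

Snell's law: sin 19.1°/V₁ = sin 37.6°/V₂.
V₂ = V₁·sin 37.6°/sin 19.1° = 1616 × 1.8646 = 3013.27 m/s.

3010 m/s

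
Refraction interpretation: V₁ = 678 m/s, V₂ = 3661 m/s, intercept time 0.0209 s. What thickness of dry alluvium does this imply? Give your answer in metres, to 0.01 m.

7.21 m

θ_c = arcsin(678/3661) = 10.67°; cos θ_c = 0.9827.
tᵢ = 2h cos θ_c/V₁ ⇒ h = tᵢ·V₁/(2 cos θ_c) = 0.0209·678/(2·0.9827) = 7.21 m.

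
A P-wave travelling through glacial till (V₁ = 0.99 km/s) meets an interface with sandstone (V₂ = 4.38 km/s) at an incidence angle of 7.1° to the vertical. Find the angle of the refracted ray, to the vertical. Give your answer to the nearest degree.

Snell's law: sin θ₂ = (V₂/V₁)·sin θ₁ = (4.38/0.99)·sin 7.1° = 0.5468.
θ₂ = sin⁻¹(0.5468) = 33.15° (from vertical).

33°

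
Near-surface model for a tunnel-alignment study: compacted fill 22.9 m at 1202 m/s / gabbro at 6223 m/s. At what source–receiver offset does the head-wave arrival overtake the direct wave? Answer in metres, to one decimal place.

x_cross = 2h·√((V₂+V₁)/(V₂−V₁)).
(V₂+V₁)/(V₂−V₁) = (6223+1202)/(6223−1202) = 1.4788; √ = 1.2161.
x_cross = 2·22.9·1.2161 = 55.70 m.

55.7 m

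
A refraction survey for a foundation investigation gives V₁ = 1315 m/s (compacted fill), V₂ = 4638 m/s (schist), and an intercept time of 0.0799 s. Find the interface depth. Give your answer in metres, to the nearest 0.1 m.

54.8 m

h = tᵢ·V₁·V₂ / (2·√(V₂²−V₁²)).
√(V₂²−V₁²) = √(4638² − 1315²) = 4447.7 m/s.
h = 0.0799 s × 1315 × 4638 / (2 × 4447.7) = 54.78 m.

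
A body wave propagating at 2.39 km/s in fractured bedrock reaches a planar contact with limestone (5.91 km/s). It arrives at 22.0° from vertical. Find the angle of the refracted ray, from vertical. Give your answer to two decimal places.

Snell's law: sin θ₂ = (V₂/V₁)·sin θ₁ = (5.91/2.39)·sin 22.0° = 0.9263.
θ₂ = sin⁻¹(0.9263) = 67.87° (from vertical).

67.87°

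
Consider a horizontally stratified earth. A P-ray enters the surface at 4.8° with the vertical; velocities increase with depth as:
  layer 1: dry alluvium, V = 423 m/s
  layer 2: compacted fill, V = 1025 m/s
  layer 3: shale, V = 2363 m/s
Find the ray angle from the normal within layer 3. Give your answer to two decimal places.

Ray parameter p = sin 4.8° / 423 = 1.9782e-04 s/m.
sin θ_3 = p·V_3 = 1.9782e-04 × 2363 = 0.4674.
θ_3 = arcsin 0.4674 = 27.87°.

27.87°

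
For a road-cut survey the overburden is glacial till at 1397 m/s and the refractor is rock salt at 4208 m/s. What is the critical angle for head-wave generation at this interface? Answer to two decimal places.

Critical incidence: sin θ_c = V₁/V₂ = 1397/4208 = 0.3320.
θ_c = arcsin 0.3320 = 19.39°.

19.39°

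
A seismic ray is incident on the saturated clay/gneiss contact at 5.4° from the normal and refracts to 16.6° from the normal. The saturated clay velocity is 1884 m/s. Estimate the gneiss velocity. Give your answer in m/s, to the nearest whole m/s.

5719 m/s

Snell's law: sin 5.4°/V₁ = sin 16.6°/V₂.
V₂ = V₁·sin 16.6°/sin 5.4° = 1884 × 3.0357 = 5719.33 m/s.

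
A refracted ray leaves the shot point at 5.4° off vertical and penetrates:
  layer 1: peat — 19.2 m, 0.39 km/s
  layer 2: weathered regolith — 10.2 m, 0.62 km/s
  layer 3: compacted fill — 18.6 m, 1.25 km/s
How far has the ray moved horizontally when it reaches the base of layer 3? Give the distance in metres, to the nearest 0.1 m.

Apply Snell's law at each interface; in layer i the horizontal offset is hᵢ·tan θᵢ.
Layer 1: θ = 5.40°; offset = 19.2·tan 5.40° = 1.815 m.
Layer 2: sin θ = 0.62·sin 5.4°/0.39 = 0.1496, θ = 8.60°; offset = 10.2·tan 8.60° = 1.543 m.
Layer 3: sin θ = 1.25·sin 5.4°/0.39 = 0.3016, θ = 17.56°; offset = 18.6·tan 17.56° = 5.884 m.
Summing the layer offsets gives 9.243 m.

9.2 m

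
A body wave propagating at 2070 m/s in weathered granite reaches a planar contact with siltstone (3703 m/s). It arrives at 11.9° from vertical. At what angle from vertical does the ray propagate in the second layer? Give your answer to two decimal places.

sin θ₁/V₁ = sin θ₂/V₂ ⇒ sin θ₂ = 3703·sin 11.9°/2070 = 3703·0.2062/2070 = 0.3689.
θ₂ = arcsin 0.3689 = 21.65° from the normal.

21.65°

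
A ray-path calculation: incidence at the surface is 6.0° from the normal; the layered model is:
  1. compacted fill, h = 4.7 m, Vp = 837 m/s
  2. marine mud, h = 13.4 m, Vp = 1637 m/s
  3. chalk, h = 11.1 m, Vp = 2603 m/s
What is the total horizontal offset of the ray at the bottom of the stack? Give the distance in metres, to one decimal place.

7.1 m

p = sin θ₁/V₁ = sin 6.0°/837 = 1.2488e-04 s/m is conserved through the stack.
Layer 1: θ = 6.00°; offset = 4.7·tan 6.00° = 0.494 m.
Layer 2: sin θ = p·1637 = 0.2044 → θ = 11.80°; offset = 13.4·tan 11.80° = 2.799 m.
Layer 3: sin θ = p·2603 = 0.3251 → θ = 18.97°; offset = 11.1·tan 18.97° = 3.816 m.
Σ offsets = 7.108 m.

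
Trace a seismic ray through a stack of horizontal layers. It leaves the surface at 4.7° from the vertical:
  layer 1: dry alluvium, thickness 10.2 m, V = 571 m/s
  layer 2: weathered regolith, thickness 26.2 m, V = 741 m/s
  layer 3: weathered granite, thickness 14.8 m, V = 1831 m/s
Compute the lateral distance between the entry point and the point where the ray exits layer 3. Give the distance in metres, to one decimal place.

7.7 m

Ray parameter p = sin 4.7° / 571 m/s = 1.4350e-04 s/m.
Layer 1: θ = 4.70°; offset = 10.2·tan 4.70° = 0.839 m.
Layer 2: sin θ = p·741 = 0.1063 → θ = 6.10°; offset = 26.2·tan 6.10° = 2.802 m.
Layer 3: sin θ = p·1831 = 0.2627 → θ = 15.23°; offset = 14.8·tan 15.23° = 4.030 m.
Summing the layer offsets gives 7.671 m.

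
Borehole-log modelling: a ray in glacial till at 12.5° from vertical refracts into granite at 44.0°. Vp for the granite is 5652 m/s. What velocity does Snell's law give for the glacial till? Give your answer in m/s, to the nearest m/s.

1761 m/s

sin 12.5° = 0.2164; sin 44.0° = 0.6947.
V₁ = V₂·(sin θ₁/sin θ₂) = 5652·(0.2164/0.6947) = 1761.03 m/s.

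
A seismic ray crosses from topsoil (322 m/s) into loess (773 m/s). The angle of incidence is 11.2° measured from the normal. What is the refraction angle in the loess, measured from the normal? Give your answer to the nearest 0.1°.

27.8°

sin θ₁/V₁ = sin θ₂/V₂ ⇒ sin θ₂ = 773·sin 11.2°/322 = 773·0.1942/322 = 0.4663.
θ₂ = sin⁻¹(0.4663) = 27.79° (from vertical).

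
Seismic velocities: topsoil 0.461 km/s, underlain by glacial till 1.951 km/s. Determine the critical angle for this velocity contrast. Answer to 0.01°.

13.67°

Critical incidence: sin θ_c = V₁/V₂ = 0.461/1.951 = 0.2363.
θ_c = arcsin 0.2363 = 13.67°.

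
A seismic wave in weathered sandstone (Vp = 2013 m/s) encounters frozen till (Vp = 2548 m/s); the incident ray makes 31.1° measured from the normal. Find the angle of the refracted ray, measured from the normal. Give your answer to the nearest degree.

41°

Snell's law: sin θ₂ = (V₂/V₁)·sin θ₁ = (2548/2013)·sin 31.1° = 0.6538.
θ₂ = sin⁻¹(0.6538) = 40.83° (from vertical).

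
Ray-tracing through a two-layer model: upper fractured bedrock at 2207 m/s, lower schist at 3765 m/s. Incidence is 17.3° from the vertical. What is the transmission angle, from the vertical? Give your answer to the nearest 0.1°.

30.5°

Snell's law: sin θ₂ = (V₂/V₁)·sin θ₁ = (3765/2207)·sin 17.3° = 0.5073.
θ₂ = sin⁻¹(0.5073) = 30.48° (from vertical).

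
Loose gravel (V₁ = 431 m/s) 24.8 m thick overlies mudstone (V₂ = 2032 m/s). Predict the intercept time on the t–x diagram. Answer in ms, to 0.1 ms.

tᵢ = 2h·√(V₂²−V₁²)/(V₁V₂).
√(V₂²−V₁²) = √(2032²−431²) = 1985.8 m/s.
tᵢ = 2·24.8·1985.8/(431·2032) = 0.11246 s.

112.5 ms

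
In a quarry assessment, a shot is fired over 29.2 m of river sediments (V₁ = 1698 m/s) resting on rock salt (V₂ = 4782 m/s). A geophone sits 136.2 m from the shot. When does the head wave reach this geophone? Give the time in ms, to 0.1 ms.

60.6 ms

θ_c = arcsin(V₁/V₂) = arcsin(1698/4782) = 20.80°, cos θ_c = 0.9348.
Intercept time tᵢ = 2h cos θ_c / V₁ = 2·29.2·0.9348/1698 = 0.03215 s.
t = x/V₂ + tᵢ = 136.2/4782 + 0.03215 = 0.06063 s.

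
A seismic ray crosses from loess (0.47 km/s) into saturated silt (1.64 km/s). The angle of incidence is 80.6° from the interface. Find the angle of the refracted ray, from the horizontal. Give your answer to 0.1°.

Convert to the normal: θ₁ = 90° − 80.6° = 9.4°.
Snell's law: sin θ₂ = (V₂/V₁)·sin θ₁ = (1.64/0.47)·sin 9.4° = 0.5699.
θ₂ = arcsin 0.5699 = 34.74° from the normal.
From the interface: 90° − 34.74° = 55.26°.

55.3°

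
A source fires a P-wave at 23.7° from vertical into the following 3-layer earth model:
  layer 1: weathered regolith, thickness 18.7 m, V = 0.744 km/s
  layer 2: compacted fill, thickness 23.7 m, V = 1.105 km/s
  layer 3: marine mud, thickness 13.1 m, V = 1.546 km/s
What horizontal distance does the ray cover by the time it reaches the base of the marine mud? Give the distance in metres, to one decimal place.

45.7 m

Apply Snell's law at each interface; in layer i the horizontal offset is hᵢ·tan θᵢ.
Layer 1: θ = 23.70°; offset = 18.7·tan 23.70° = 8.209 m.
Layer 2: sin θ = 1.105·sin 23.7°/0.744 = 0.5970, θ = 36.65°; offset = 23.7·tan 36.65° = 17.636 m.
Layer 3: sin θ = 1.546·sin 23.7°/0.744 = 0.8352, θ = 56.64°; offset = 13.1·tan 56.64° = 19.897 m.
Total horizontal offset = 45.742 m.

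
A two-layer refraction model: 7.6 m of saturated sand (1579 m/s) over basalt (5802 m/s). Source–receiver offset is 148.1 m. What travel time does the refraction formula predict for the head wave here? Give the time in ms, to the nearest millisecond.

35 ms

t = x/V₂ + 2h·√(V₂²−V₁²)/(V₁V₂).
√(V₂²−V₁²) = √(5802²−1579²) = 5583.0 m/s; delay term = 2·7.6·5583.0/(1579·5802) = 0.00926 s.
t = 148.1/5802 + 0.00926 = 0.03479 s.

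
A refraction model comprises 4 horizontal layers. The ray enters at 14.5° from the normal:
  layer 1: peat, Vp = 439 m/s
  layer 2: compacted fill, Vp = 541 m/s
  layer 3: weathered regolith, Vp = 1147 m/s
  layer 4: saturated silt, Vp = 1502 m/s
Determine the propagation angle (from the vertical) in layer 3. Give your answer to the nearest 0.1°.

40.9°

Snell's law across each interface conserves sin θ / V, so sin θ_3 = V_3·sin θ₁/V₁.
sin θ_3 = 1147 × sin 14.5° / 439 = 0.6542.
θ_3 = arcsin 0.6542 = 40.86°.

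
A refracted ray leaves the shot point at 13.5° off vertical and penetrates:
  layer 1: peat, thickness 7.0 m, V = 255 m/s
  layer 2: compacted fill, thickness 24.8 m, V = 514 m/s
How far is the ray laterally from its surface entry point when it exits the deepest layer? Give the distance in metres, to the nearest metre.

15 m

Ray parameter p = sin 13.5° / 255 m/s = 9.1547e-04 s/m.
Layer 1: θ = 13.50°; offset = 7.0·tan 13.50° = 1.681 m.
Layer 2: sin θ = p·514 = 0.4706 → θ = 28.07°; offset = 24.8·tan 28.07° = 13.225 m.
Σ offsets = 14.906 m.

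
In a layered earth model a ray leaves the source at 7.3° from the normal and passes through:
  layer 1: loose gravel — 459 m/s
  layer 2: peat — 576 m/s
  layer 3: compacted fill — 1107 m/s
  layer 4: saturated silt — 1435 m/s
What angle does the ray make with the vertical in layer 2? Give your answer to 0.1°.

Ray parameter p = sin 7.3° / 459 = 2.7683e-04 s/m.
sin θ_2 = p·V_2 = 2.7683e-04 × 576 = 0.1595.
θ_2 = arcsin 0.1595 = 9.18°.

9.2°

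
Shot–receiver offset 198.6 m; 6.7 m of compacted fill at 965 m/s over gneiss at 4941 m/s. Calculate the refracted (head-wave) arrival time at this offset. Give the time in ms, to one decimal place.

53.8 ms

t = x/V₂ + 2h·√(V₂²−V₁²)/(V₁V₂).
√(V₂²−V₁²) = √(4941²−965²) = 4845.8 m/s; delay term = 2·6.7·4845.8/(965·4941) = 0.01362 s.
t = 198.6/4941 + 0.01362 = 0.05381 s.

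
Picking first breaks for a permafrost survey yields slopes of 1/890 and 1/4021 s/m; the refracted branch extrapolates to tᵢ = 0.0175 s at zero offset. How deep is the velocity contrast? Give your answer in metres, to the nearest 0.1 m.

h = tᵢ·V₁·V₂ / (2·√(V₂²−V₁²)).
√(V₂²−V₁²) = √(4021² − 890²) = 3921.3 m/s.
h = 0.0175 s × 890 × 4021 / (2 × 3921.3) = 7.99 m.

8.0 m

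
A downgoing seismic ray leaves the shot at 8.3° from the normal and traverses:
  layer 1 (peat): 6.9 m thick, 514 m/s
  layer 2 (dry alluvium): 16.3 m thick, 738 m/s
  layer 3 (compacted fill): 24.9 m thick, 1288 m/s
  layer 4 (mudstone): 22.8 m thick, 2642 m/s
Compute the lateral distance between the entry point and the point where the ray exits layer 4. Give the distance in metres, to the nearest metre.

Apply Snell's law at each interface; in layer i the horizontal offset is hᵢ·tan θᵢ.
Layer 1: θ = 8.30°; offset = 6.9·tan 8.30° = 1.007 m.
Layer 2: sin θ = 738·sin 8.3°/514 = 0.2073, θ = 11.96°; offset = 16.3·tan 11.96° = 3.453 m.
Layer 3: sin θ = 1288·sin 8.3°/514 = 0.3617, θ = 21.21°; offset = 24.9·tan 21.21° = 9.661 m.
Layer 4: sin θ = 2642·sin 8.3°/514 = 0.7420, θ = 47.90°; offset = 22.8·tan 47.90° = 25.235 m.
Summing the layer offsets gives 39.357 m.

39 m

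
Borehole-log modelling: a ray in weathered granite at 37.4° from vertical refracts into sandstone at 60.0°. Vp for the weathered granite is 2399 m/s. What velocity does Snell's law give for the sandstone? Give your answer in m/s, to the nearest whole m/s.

sin 37.4° = 0.6074; sin 60.0° = 0.8660.
V₂ = V₁·(sin θ₂/sin θ₁) = 2399·(0.8660/0.6074) = 3420.61 m/s.

3421 m/s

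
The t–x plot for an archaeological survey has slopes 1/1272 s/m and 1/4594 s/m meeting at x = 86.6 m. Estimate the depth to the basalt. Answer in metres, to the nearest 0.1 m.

32.6 m

x_cross = 2h·√((V₂+V₁)/(V₂−V₁)) → h = x_cross / (2·√((V₂+V₁)/(V₂−V₁))).
√((V₂+V₁)/(V₂−V₁)) = √((4594+1272)/(4594−1272)) = 1.3288.
h = 86.6 / (2·1.3288) = 32.58 m.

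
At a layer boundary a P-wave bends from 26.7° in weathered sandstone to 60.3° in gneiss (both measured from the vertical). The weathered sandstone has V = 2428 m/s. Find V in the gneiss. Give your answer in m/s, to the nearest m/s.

4694 m/s

sin 26.7° = 0.4493; sin 60.3° = 0.8686.
V₂ = V₁·(sin θ₂/sin θ₁) = 2428·(0.8686/0.4493) = 4693.85 m/s.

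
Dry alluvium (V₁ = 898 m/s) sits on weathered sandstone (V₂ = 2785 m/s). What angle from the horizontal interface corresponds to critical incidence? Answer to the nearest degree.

71°

Critical incidence: sin θ_c = V₁/V₂ = 898/2785 = 0.3224.
θ_c = arcsin 0.3224 = 18.81°.
Measured from the interface: 90° − 18.81° = 71.19°.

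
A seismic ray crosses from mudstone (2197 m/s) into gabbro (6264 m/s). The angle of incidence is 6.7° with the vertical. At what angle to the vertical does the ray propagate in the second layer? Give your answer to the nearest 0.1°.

19.4°

Snell's law: sin θ₂ = (V₂/V₁)·sin θ₁ = (6264/2197)·sin 6.7° = 0.3326.
θ₂ = arcsin 0.3326 = 19.43° from the normal.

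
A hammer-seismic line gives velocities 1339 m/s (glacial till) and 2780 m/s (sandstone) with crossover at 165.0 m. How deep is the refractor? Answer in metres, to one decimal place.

48.8 m

x_cross = 2h·√((V₂+V₁)/(V₂−V₁)) → h = x_cross / (2·√((V₂+V₁)/(V₂−V₁))).
√((V₂+V₁)/(V₂−V₁)) = √((2780+1339)/(2780−1339)) = 1.6907.
h = 165.0 / (2·1.6907) = 48.80 m.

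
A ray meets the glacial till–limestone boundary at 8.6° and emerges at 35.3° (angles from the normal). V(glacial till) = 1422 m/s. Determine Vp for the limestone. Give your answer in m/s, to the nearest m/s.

Snell's law: sin 8.6°/V₁ = sin 35.3°/V₂.
V₂ = V₁·sin 35.3°/sin 8.6° = 1422 × 3.8644 = 5495.11 m/s.

5495 m/s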